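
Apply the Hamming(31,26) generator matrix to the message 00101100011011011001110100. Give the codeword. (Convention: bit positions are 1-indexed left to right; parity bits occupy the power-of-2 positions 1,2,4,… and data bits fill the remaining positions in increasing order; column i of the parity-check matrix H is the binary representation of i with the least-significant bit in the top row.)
Codeword c = d · G (mod 2), d = 00101100011011011001110100:
  c[0] = d·G[:,0] = (00101100011011011001110100)·(11011010101101010101010101) mod 2 = 0+0+0+0+1+0+0+0+0+0+1+0+0+1+0+1+0+0+0+1+0+1+0+1+0+0 mod 2 = 1
  c[1] = d·G[:,1] = (00101100011011011001110100)·(10110110011011001100110011) mod 2 = 0+0+1+0+0+1+0+0+0+1+1+0+1+1+0+0+1+0+0+0+1+1+0+0+0+0 mod 2 = 1
  c[2] = d·G[:,2] = (00101100011011011001110100)·(10000000000000000000000000) mod 2 = 0+0+0+0+0+0+0+0+0+0+0+0+0+0+0+0+0+0+0+0+0+0+0+0+0+0 mod 2 = 0
  c[3] = d·G[:,3] = (00101100011011011001110100)·(01110001111000111100001111) mod 2 = 0+0+1+0+0+0+0+0+0+1+1+0+0+0+0+1+1+0+0+0+0+0+0+1+0+0 mod 2 = 0
  c[4] = d·G[:,4] = (00101100011011011001110100)·(01000000000000000000000000) mod 2 = 0+0+0+0+0+0+0+0+0+0+0+0+0+0+0+0+0+0+0+0+0+0+0+0+0+0 mod 2 = 0
  c[5] = d·G[:,5] = (00101100011011011001110100)·(00100000000000000000000000) mod 2 = 0+0+1+0+0+0+0+0+0+0+0+0+0+0+0+0+0+0+0+0+0+0+0+0+0+0 mod 2 = 1
  c[6] = d·G[:,6] = (00101100011011011001110100)·(00010000000000000000000000) mod 2 = 0+0+0+0+0+0+0+0+0+0+0+0+0+0+0+0+0+0+0+0+0+0+0+0+0+0 mod 2 = 0
  c[7] = d·G[:,7] = (00101100011011011001110100)·(00001111111000000011111111) mod 2 = 0+0+0+0+1+1+0+0+0+1+1+0+0+0+0+0+0+0+0+1+1+1+0+1+0+0 mod 2 = 0
  c[8] = d·G[:,8] = (00101100011011011001110100)·(00001000000000000000000000) mod 2 = 0+0+0+0+1+0+0+0+0+0+0+0+0+0+0+0+0+0+0+0+0+0+0+0+0+0 mod 2 = 1
  c[9] = d·G[:,9] = (00101100011011011001110100)·(00000100000000000000000000) mod 2 = 0+0+0+0+0+1+0+0+0+0+0+0+0+0+0+0+0+0+0+0+0+0+0+0+0+0 mod 2 = 1
  c[10] = d·G[:,10] = (00101100011011011001110100)·(00000010000000000000000000) mod 2 = 0+0+0+0+0+0+0+0+0+0+0+0+0+0+0+0+0+0+0+0+0+0+0+0+0+0 mod 2 = 0
  c[11] = d·G[:,11] = (00101100011011011001110100)·(00000001000000000000000000) mod 2 = 0+0+0+0+0+0+0+0+0+0+0+0+0+0+0+0+0+0+0+0+0+0+0+0+0+0 mod 2 = 0
  c[12] = d·G[:,12] = (00101100011011011001110100)·(00000000100000000000000000) mod 2 = 0+0+0+0+0+0+0+0+0+0+0+0+0+0+0+0+0+0+0+0+0+0+0+0+0+0 mod 2 = 0
  c[13] = d·G[:,13] = (00101100011011011001110100)·(00000000010000000000000000) mod 2 = 0+0+0+0+0+0+0+0+0+1+0+0+0+0+0+0+0+0+0+0+0+0+0+0+0+0 mod 2 = 1
  c[14] = d·G[:,14] = (00101100011011011001110100)·(00000000001000000000000000) mod 2 = 0+0+0+0+0+0+0+0+0+0+1+0+0+0+0+0+0+0+0+0+0+0+0+0+0+0 mod 2 = 1
  c[15] = d·G[:,15] = (00101100011011011001110100)·(00000000000111111111111111) mod 2 = 0+0+0+0+0+0+0+0+0+0+0+0+1+1+0+1+1+0+0+1+1+1+0+1+0+0 mod 2 = 0
  c[16] = d·G[:,16] = (00101100011011011001110100)·(00000000000100000000000000) mod 2 = 0+0+0+0+0+0+0+0+0+0+0+0+0+0+0+0+0+0+0+0+0+0+0+0+0+0 mod 2 = 0
  c[17] = d·G[:,17] = (00101100011011011001110100)·(00000000000010000000000000) mod 2 = 0+0+0+0+0+0+0+0+0+0+0+0+1+0+0+0+0+0+0+0+0+0+0+0+0+0 mod 2 = 1
  c[18] = d·G[:,18] = (00101100011011011001110100)·(00000000000001000000000000) mod 2 = 0+0+0+0+0+0+0+0+0+0+0+0+0+1+0+0+0+0+0+0+0+0+0+0+0+0 mod 2 = 1
  c[19] = d·G[:,19] = (00101100011011011001110100)·(00000000000000100000000000) mod 2 = 0+0+0+0+0+0+0+0+0+0+0+0+0+0+0+0+0+0+0+0+0+0+0+0+0+0 mod 2 = 0
  c[20] = d·G[:,20] = (00101100011011011001110100)·(00000000000000010000000000) mod 2 = 0+0+0+0+0+0+0+0+0+0+0+0+0+0+0+1+0+0+0+0+0+0+0+0+0+0 mod 2 = 1
  c[21] = d·G[:,21] = (00101100011011011001110100)·(00000000000000001000000000) mod 2 = 0+0+0+0+0+0+0+0+0+0+0+0+0+0+0+0+1+0+0+0+0+0+0+0+0+0 mod 2 = 1
  c[22] = d·G[:,22] = (00101100011011011001110100)·(00000000000000000100000000) mod 2 = 0+0+0+0+0+0+0+0+0+0+0+0+0+0+0+0+0+0+0+0+0+0+0+0+0+0 mod 2 = 0
  c[23] = d·G[:,23] = (00101100011011011001110100)·(00000000000000000010000000) mod 2 = 0+0+0+0+0+0+0+0+0+0+0+0+0+0+0+0+0+0+0+0+0+0+0+0+0+0 mod 2 = 0
  c[24] = d·G[:,24] = (00101100011011011001110100)·(00000000000000000001000000) mod 2 = 0+0+0+0+0+0+0+0+0+0+0+0+0+0+0+0+0+0+0+1+0+0+0+0+0+0 mod 2 = 1
  c[25] = d·G[:,25] = (00101100011011011001110100)·(00000000000000000000100000) mod 2 = 0+0+0+0+0+0+0+0+0+0+0+0+0+0+0+0+0+0+0+0+1+0+0+0+0+0 mod 2 = 1
  c[26] = d·G[:,26] = (00101100011011011001110100)·(00000000000000000000010000) mod 2 = 0+0+0+0+0+0+0+0+0+0+0+0+0+0+0+0+0+0+0+0+0+1+0+0+0+0 mod 2 = 1
  c[27] = d·G[:,27] = (00101100011011011001110100)·(00000000000000000000001000) mod 2 = 0+0+0+0+0+0+0+0+0+0+0+0+0+0+0+0+0+0+0+0+0+0+0+0+0+0 mod 2 = 0
  c[28] = d·G[:,28] = (00101100011011011001110100)·(00000000000000000000000100) mod 2 = 0+0+0+0+0+0+0+0+0+0+0+0+0+0+0+0+0+0+0+0+0+0+0+1+0+0 mod 2 = 1
  c[29] = d·G[:,29] = (00101100011011011001110100)·(00000000000000000000000010) mod 2 = 0+0+0+0+0+0+0+0+0+0+0+0+0+0+0+0+0+0+0+0+0+0+0+0+0+0 mod 2 = 0
  c[30] = d·G[:,30] = (00101100011011011001110100)·(00000000000000000000000001) mod 2 = 0+0+0+0+0+0+0+0+0+0+0+0+0+0+0+0+0+0+0+0+0+0+0+0+0+0 mod 2 = 0
Codeword = 1100010011000110011011001110100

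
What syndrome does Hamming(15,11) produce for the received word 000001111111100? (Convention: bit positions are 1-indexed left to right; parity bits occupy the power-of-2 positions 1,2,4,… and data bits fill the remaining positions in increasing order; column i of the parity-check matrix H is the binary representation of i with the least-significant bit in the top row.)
Syndrome s = H · r^T (mod 2), r = 000001111111100:
  s[0] = (101010101010101)·(000001111111100) mod 2 = 0+0+0+0+0+0+1+0+1+0+1+0+1+0+0 mod 2 = 0
  s[1] = (011001100110011)·(000001111111100) mod 2 = 0+0+0+0+0+1+1+0+0+1+1+0+0+0+0 mod 2 = 0
  s[2] = (000111100001111)·(000001111111100) mod 2 = 0+0+0+0+0+1+1+0+0+0+0+1+1+0+0 mod 2 = 0
  s[3] = (000000011111111)·(000001111111100) mod 2 = 0+0+0+0+0+0+0+1+1+1+1+1+1+0+0 mod 2 = 0
Syndrome = 0000
s = 0: no error detected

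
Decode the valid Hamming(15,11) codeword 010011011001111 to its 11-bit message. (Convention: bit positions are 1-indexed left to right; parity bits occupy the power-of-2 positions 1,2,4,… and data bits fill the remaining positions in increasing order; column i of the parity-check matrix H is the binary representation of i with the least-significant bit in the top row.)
Parity bits occupy power-of-2 positions; data bits are at positions {3,5,6,7,9,10,11,12,13,14,15} (1-indexed).
Extract: c[3]=0 c[5]=1 c[6]=1 c[7]=0 c[9]=1 c[10]=0 c[11]=0 c[12]=1 c[13]=1 c[14]=1 c[15]=1
Data = 01101001111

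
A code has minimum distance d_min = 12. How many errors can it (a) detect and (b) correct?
(a) Detection requires d_min ≥ e+1, so e ≤ d_min − 1 = 11.
(b) Correction requires d_min ≥ 2t+1, so t ≤ ⌊(d_min − 1)/2⌋ = ⌊11/2⌋ = 5.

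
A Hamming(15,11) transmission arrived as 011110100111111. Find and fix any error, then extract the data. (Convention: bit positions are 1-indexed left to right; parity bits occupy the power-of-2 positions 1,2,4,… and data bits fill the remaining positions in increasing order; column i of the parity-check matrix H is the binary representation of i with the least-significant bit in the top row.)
Syndrome s = H · r^T (mod 2), r = 011110100111111:
  s[0] = (101010101010101)·(011110100111111) mod 2 = 0+0+1+0+1+0+1+0+0+0+1+0+1+0+1 mod 2 = 0
  s[1] = (011001100110011)·(011110100111111) mod 2 = 0+1+1+0+0+0+1+0+0+1+1+0+0+1+1 mod 2 = 1
  s[2] = (000111100001111)·(011110100111111) mod 2 = 0+0+0+1+1+0+1+0+0+0+0+1+1+1+1 mod 2 = 1
  s[3] = (000000011111111)·(011110100111111) mod 2 = 0+0+0+0+0+0+0+0+0+1+1+1+1+1+1 mod 2 = 0
Syndrome = 0110
Column 6 of H equals this syndrome → error at bit 6 (1-indexed).
Flip bit 6: 011110100111111 → 011111100111111
Extract data bits at positions {3,5,6,7,9,10,11,12,13,14,15}: 11110111111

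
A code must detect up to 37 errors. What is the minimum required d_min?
Detecting e errors requires d_min ≥ e + 1 = 37 + 1 = 38.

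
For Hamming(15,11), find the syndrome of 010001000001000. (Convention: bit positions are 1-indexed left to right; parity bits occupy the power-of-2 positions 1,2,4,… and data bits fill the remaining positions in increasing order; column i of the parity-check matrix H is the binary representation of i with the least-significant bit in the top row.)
Syndrome s = H · r^T (mod 2), r = 010001000001000:
  s[0] = (101010101010101)·(010001000001000) mod 2 = 0+0+0+0+0+0+0+0+0+0+0+0+0+0+0 mod 2 = 0
  s[1] = (011001100110011)·(010001000001000) mod 2 = 0+1+0+0+0+1+0+0+0+0+0+0+0+0+0 mod 2 = 0
  s[2] = (000111100001111)·(010001000001000) mod 2 = 0+0+0+0+0+1+0+0+0+0+0+1+0+0+0 mod 2 = 0
  s[3] = (000000011111111)·(010001000001000) mod 2 = 0+0+0+0+0+0+0+0+0+0+0+1+0+0+0 mod 2 = 1
Syndrome = 0001
Non-zero syndrome: error at position 8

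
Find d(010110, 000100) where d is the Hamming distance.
XOR = 010010, count of 1s = 2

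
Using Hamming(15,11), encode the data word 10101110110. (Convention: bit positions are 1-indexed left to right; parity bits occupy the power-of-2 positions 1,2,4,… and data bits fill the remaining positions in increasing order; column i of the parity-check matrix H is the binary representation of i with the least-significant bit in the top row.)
Codeword c = d · G (mod 2), d = 10101110110:
  c[0] = d·G[:,0] = (10101110110)·(11011010101) mod 2 = 1+0+0+0+1+0+1+0+1+0+0 mod 2 = 0
  c[1] = d·G[:,1] = (10101110110)·(10110110011) mod 2 = 1+0+1+0+0+1+1+0+0+1+0 mod 2 = 1
  c[2] = d·G[:,2] = (10101110110)·(10000000000) mod 2 = 1+0+0+0+0+0+0+0+0+0+0 mod 2 = 1
  c[3] = d·G[:,3] = (10101110110)·(01110001111) mod 2 = 0+0+1+0+0+0+0+0+1+1+0 mod 2 = 1
  c[4] = d·G[:,4] = (10101110110)·(01000000000) mod 2 = 0+0+0+0+0+0+0+0+0+0+0 mod 2 = 0
  c[5] = d·G[:,5] = (10101110110)·(00100000000) mod 2 = 0+0+1+0+0+0+0+0+0+0+0 mod 2 = 1
  c[6] = d·G[:,6] = (10101110110)·(00010000000) mod 2 = 0+0+0+0+0+0+0+0+0+0+0 mod 2 = 0
  c[7] = d·G[:,7] = (10101110110)·(00001111111) mod 2 = 0+0+0+0+1+1+1+0+1+1+0 mod 2 = 1
  c[8] = d·G[:,8] = (10101110110)·(00001000000) mod 2 = 0+0+0+0+1+0+0+0+0+0+0 mod 2 = 1
  c[9] = d·G[:,9] = (10101110110)·(00000100000) mod 2 = 0+0+0+0+0+1+0+0+0+0+0 mod 2 = 1
  c[10] = d·G[:,10] = (10101110110)·(00000010000) mod 2 = 0+0+0+0+0+0+1+0+0+0+0 mod 2 = 1
  c[11] = d·G[:,11] = (10101110110)·(00000001000) mod 2 = 0+0+0+0+0+0+0+0+0+0+0 mod 2 = 0
  c[12] = d·G[:,12] = (10101110110)·(00000000100) mod 2 = 0+0+0+0+0+0+0+0+1+0+0 mod 2 = 1
  c[13] = d·G[:,13] = (10101110110)·(00000000010) mod 2 = 0+0+0+0+0+0+0+0+0+1+0 mod 2 = 1
  c[14] = d·G[:,14] = (10101110110)·(00000000001) mod 2 = 0+0+0+0+0+0+0+0+0+0+0 mod 2 = 0
Codeword = 011101011110110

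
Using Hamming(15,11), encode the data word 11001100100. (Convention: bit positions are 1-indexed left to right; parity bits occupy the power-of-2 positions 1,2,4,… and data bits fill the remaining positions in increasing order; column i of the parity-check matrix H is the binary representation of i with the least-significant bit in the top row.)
Codeword c = d · G (mod 2), d = 11001100100:
  c[0] = d·G[:,0] = (11001100100)·(11011010101) mod 2 = 1+1+0+0+1+0+0+0+1+0+0 mod 2 = 0
  c[1] = d·G[:,1] = (11001100100)·(10110110011) mod 2 = 1+0+0+0+0+1+0+0+0+0+0 mod 2 = 0
  c[2] = d·G[:,2] = (11001100100)·(10000000000) mod 2 = 1+0+0+0+0+0+0+0+0+0+0 mod 2 = 1
  c[3] = d·G[:,3] = (11001100100)·(01110001111) mod 2 = 0+1+0+0+0+0+0+0+1+0+0 mod 2 = 0
  c[4] = d·G[:,4] = (11001100100)·(01000000000) mod 2 = 0+1+0+0+0+0+0+0+0+0+0 mod 2 = 1
  c[5] = d·G[:,5] = (11001100100)·(00100000000) mod 2 = 0+0+0+0+0+0+0+0+0+0+0 mod 2 = 0
  c[6] = d·G[:,6] = (11001100100)·(00010000000) mod 2 = 0+0+0+0+0+0+0+0+0+0+0 mod 2 = 0
  c[7] = d·G[:,7] = (11001100100)·(00001111111) mod 2 = 0+0+0+0+1+1+0+0+1+0+0 mod 2 = 1
  c[8] = d·G[:,8] = (11001100100)·(00001000000) mod 2 = 0+0+0+0+1+0+0+0+0+0+0 mod 2 = 1
  c[9] = d·G[:,9] = (11001100100)·(00000100000) mod 2 = 0+0+0+0+0+1+0+0+0+0+0 mod 2 = 1
  c[10] = d·G[:,10] = (11001100100)·(00000010000) mod 2 = 0+0+0+0+0+0+0+0+0+0+0 mod 2 = 0
  c[11] = d·G[:,11] = (11001100100)·(00000001000) mod 2 = 0+0+0+0+0+0+0+0+0+0+0 mod 2 = 0
  c[12] = d·G[:,12] = (11001100100)·(00000000100) mod 2 = 0+0+0+0+0+0+0+0+1+0+0 mod 2 = 1
  c[13] = d·G[:,13] = (11001100100)·(00000000010) mod 2 = 0+0+0+0+0+0+0+0+0+0+0 mod 2 = 0
  c[14] = d·G[:,14] = (11001100100)·(00000000001) mod 2 = 0+0+0+0+0+0+0+0+0+0+0 mod 2 = 0
Codeword = 001010011100100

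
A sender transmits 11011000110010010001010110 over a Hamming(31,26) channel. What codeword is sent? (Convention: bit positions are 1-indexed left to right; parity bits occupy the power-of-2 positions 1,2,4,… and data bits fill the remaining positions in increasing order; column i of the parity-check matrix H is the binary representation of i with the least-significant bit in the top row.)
Codeword c = d · G (mod 2), d = 11011000110010010001010110:
  c[0] = d·G[:,0] = (11011000110010010001010110)·(11011010101101010101010101) mod 2 = 1+1+0+1+1+0+0+0+1+0+0+0+0+0+0+1+0+0+0+1+0+1+0+1+0+0 mod 2 = 1
  c[1] = d·G[:,1] = (11011000110010010001010110)·(10110110011011001100110011) mod 2 = 1+0+0+1+0+0+0+0+0+1+0+0+1+0+0+0+0+0+0+0+0+1+0+0+1+0 mod 2 = 0
  c[2] = d·G[:,2] = (11011000110010010001010110)·(10000000000000000000000000) mod 2 = 1+0+0+0+0+0+0+0+0+0+0+0+0+0+0+0+0+0+0+0+0+0+0+0+0+0 mod 2 = 1
  c[3] = d·G[:,3] = (11011000110010010001010110)·(01110001111000111100001111) mod 2 = 0+1+0+1+0+0+0+0+1+1+0+0+0+0+0+1+0+0+0+0+0+0+0+1+1+0 mod 2 = 1
  c[4] = d·G[:,4] = (11011000110010010001010110)·(01000000000000000000000000) mod 2 = 0+1+0+0+0+0+0+0+0+0+0+0+0+0+0+0+0+0+0+0+0+0+0+0+0+0 mod 2 = 1
  c[5] = d·G[:,5] = (11011000110010010001010110)·(00100000000000000000000000) mod 2 = 0+0+0+0+0+0+0+0+0+0+0+0+0+0+0+0+0+0+0+0+0+0+0+0+0+0 mod 2 = 0
  c[6] = d·G[:,6] = (11011000110010010001010110)·(00010000000000000000000000) mod 2 = 0+0+0+1+0+0+0+0+0+0+0+0+0+0+0+0+0+0+0+0+0+0+0+0+0+0 mod 2 = 1
  c[7] = d·G[:,7] = (11011000110010010001010110)·(00001111111000000011111111) mod 2 = 0+0+0+0+1+0+0+0+1+1+0+0+0+0+0+0+0+0+0+1+0+1+0+1+1+0 mod 2 = 1
  c[8] = d·G[:,8] = (11011000110010010001010110)·(00001000000000000000000000) mod 2 = 0+0+0+0+1+0+0+0+0+0+0+0+0+0+0+0+0+0+0+0+0+0+0+0+0+0 mod 2 = 1
  c[9] = d·G[:,9] = (11011000110010010001010110)·(00000100000000000000000000) mod 2 = 0+0+0+0+0+0+0+0+0+0+0+0+0+0+0+0+0+0+0+0+0+0+0+0+0+0 mod 2 = 0
  c[10] = d·G[:,10] = (11011000110010010001010110)·(00000010000000000000000000) mod 2 = 0+0+0+0+0+0+0+0+0+0+0+0+0+0+0+0+0+0+0+0+0+0+0+0+0+0 mod 2 = 0
  c[11] = d·G[:,11] = (11011000110010010001010110)·(00000001000000000000000000) mod 2 = 0+0+0+0+0+0+0+0+0+0+0+0+0+0+0+0+0+0+0+0+0+0+0+0+0+0 mod 2 = 0
  c[12] = d·G[:,12] = (11011000110010010001010110)·(00000000100000000000000000) mod 2 = 0+0+0+0+0+0+0+0+1+0+0+0+0+0+0+0+0+0+0+0+0+0+0+0+0+0 mod 2 = 1
  c[13] = d·G[:,13] = (11011000110010010001010110)·(00000000010000000000000000) mod 2 = 0+0+0+0+0+0+0+0+0+1+0+0+0+0+0+0+0+0+0+0+0+0+0+0+0+0 mod 2 = 1
  c[14] = d·G[:,14] = (11011000110010010001010110)·(00000000001000000000000000) mod 2 = 0+0+0+0+0+0+0+0+0+0+0+0+0+0+0+0+0+0+0+0+0+0+0+0+0+0 mod 2 = 0
  c[15] = d·G[:,15] = (11011000110010010001010110)·(00000000000111111111111111) mod 2 = 0+0+0+0+0+0+0+0+0+0+0+0+1+0+0+1+0+0+0+1+0+1+0+1+1+0 mod 2 = 0
  c[16] = d·G[:,16] = (11011000110010010001010110)·(00000000000100000000000000) mod 2 = 0+0+0+0+0+0+0+0+0+0+0+0+0+0+0+0+0+0+0+0+0+0+0+0+0+0 mod 2 = 0
  c[17] = d·G[:,17] = (11011000110010010001010110)·(00000000000010000000000000) mod 2 = 0+0+0+0+0+0+0+0+0+0+0+0+1+0+0+0+0+0+0+0+0+0+0+0+0+0 mod 2 = 1
  c[18] = d·G[:,18] = (11011000110010010001010110)·(00000000000001000000000000) mod 2 = 0+0+0+0+0+0+0+0+0+0+0+0+0+0+0+0+0+0+0+0+0+0+0+0+0+0 mod 2 = 0
  c[19] = d·G[:,19] = (11011000110010010001010110)·(00000000000000100000000000) mod 2 = 0+0+0+0+0+0+0+0+0+0+0+0+0+0+0+0+0+0+0+0+0+0+0+0+0+0 mod 2 = 0
  c[20] = d·G[:,20] = (11011000110010010001010110)·(00000000000000010000000000) mod 2 = 0+0+0+0+0+0+0+0+0+0+0+0+0+0+0+1+0+0+0+0+0+0+0+0+0+0 mod 2 = 1
  c[21] = d·G[:,21] = (11011000110010010001010110)·(00000000000000001000000000) mod 2 = 0+0+0+0+0+0+0+0+0+0+0+0+0+0+0+0+0+0+0+0+0+0+0+0+0+0 mod 2 = 0
  c[22] = d·G[:,22] = (11011000110010010001010110)·(00000000000000000100000000) mod 2 = 0+0+0+0+0+0+0+0+0+0+0+0+0+0+0+0+0+0+0+0+0+0+0+0+0+0 mod 2 = 0
  c[23] = d·G[:,23] = (11011000110010010001010110)·(00000000000000000010000000) mod 2 = 0+0+0+0+0+0+0+0+0+0+0+0+0+0+0+0+0+0+0+0+0+0+0+0+0+0 mod 2 = 0
  c[24] = d·G[:,24] = (11011000110010010001010110)·(00000000000000000001000000) mod 2 = 0+0+0+0+0+0+0+0+0+0+0+0+0+0+0+0+0+0+0+1+0+0+0+0+0+0 mod 2 = 1
  c[25] = d·G[:,25] = (11011000110010010001010110)·(00000000000000000000100000) mod 2 = 0+0+0+0+0+0+0+0+0+0+0+0+0+0+0+0+0+0+0+0+0+0+0+0+0+0 mod 2 = 0
  c[26] = d·G[:,26] = (11011000110010010001010110)·(00000000000000000000010000) mod 2 = 0+0+0+0+0+0+0+0+0+0+0+0+0+0+0+0+0+0+0+0+0+1+0+0+0+0 mod 2 = 1
  c[27] = d·G[:,27] = (11011000110010010001010110)·(00000000000000000000001000) mod 2 = 0+0+0+0+0+0+0+0+0+0+0+0+0+0+0+0+0+0+0+0+0+0+0+0+0+0 mod 2 = 0
  c[28] = d·G[:,28] = (11011000110010010001010110)·(00000000000000000000000100) mod 2 = 0+0+0+0+0+0+0+0+0+0+0+0+0+0+0+0+0+0+0+0+0+0+0+1+0+0 mod 2 = 1
  c[29] = d·G[:,29] = (11011000110010010001010110)·(00000000000000000000000010) mod 2 = 0+0+0+0+0+0+0+0+0+0+0+0+0+0+0+0+0+0+0+0+0+0+0+0+1+0 mod 2 = 1
  c[30] = d·G[:,30] = (11011000110010010001010110)·(00000000000000000000000001) mod 2 = 0+0+0+0+0+0+0+0+0+0+0+0+0+0+0+0+0+0+0+0+0+0+0+0+0+0 mod 2 = 0
Codeword = 1011101110001100010010001010110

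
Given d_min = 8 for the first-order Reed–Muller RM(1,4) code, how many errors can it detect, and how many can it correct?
Detection only: up to d_min − 1 = 7 errors.
Correction: up to ⌊(d_min − 1)/2⌋ = ⌊7/2⌋ = 3 errors.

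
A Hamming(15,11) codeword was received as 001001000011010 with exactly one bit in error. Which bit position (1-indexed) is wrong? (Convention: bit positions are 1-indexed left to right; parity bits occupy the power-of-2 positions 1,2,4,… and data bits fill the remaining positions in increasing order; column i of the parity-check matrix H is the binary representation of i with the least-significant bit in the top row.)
Syndrome s = H · r^T (mod 2), r = 001001000011010:
  s[0] = (101010101010101)·(001001000011010) mod 2 = 0+0+1+0+0+0+0+0+0+0+1+0+0+0+0 mod 2 = 0
  s[1] = (011001100110011)·(001001000011010) mod 2 = 0+0+1+0+0+1+0+0+0+0+1+0+0+1+0 mod 2 = 0
  s[2] = (000111100001111)·(001001000011010) mod 2 = 0+0+0+0+0+1+0+0+0+0+0+1+0+1+0 mod 2 = 1
  s[3] = (000000011111111)·(001001000011010) mod 2 = 0+0+0+0+0+0+0+0+0+0+1+1+0+1+0 mod 2 = 1
Syndrome = 0011
Column i of H is the binary representation of i, so the syndrome is the binary index of the flipped bit.
Read s = 0011 with s[0] as LSB: 0·2^0 + 0·2^1 + 1·2^2 + 1·2^3 = 12.
Error is at bit position 12.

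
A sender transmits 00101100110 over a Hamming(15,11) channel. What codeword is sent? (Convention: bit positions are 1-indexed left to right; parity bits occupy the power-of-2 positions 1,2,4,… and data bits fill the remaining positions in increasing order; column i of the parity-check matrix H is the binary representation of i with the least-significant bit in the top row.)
Codeword c = d · G (mod 2), d = 00101100110:
  c[0] = d·G[:,0] = (00101100110)·(11011010101) mod 2 = 0+0+0+0+1+0+0+0+1+0+0 mod 2 = 0
  c[1] = d·G[:,1] = (00101100110)·(10110110011) mod 2 = 0+0+1+0+0+1+0+0+0+1+0 mod 2 = 1
  c[2] = d·G[:,2] = (00101100110)·(10000000000) mod 2 = 0+0+0+0+0+0+0+0+0+0+0 mod 2 = 0
  c[3] = d·G[:,3] = (00101100110)·(01110001111) mod 2 = 0+0+1+0+0+0+0+0+1+1+0 mod 2 = 1
  c[4] = d·G[:,4] = (00101100110)·(01000000000) mod 2 = 0+0+0+0+0+0+0+0+0+0+0 mod 2 = 0
  c[5] = d·G[:,5] = (00101100110)·(00100000000) mod 2 = 0+0+1+0+0+0+0+0+0+0+0 mod 2 = 1
  c[6] = d·G[:,6] = (00101100110)·(00010000000) mod 2 = 0+0+0+0+0+0+0+0+0+0+0 mod 2 = 0
  c[7] = d·G[:,7] = (00101100110)·(00001111111) mod 2 = 0+0+0+0+1+1+0+0+1+1+0 mod 2 = 0
  c[8] = d·G[:,8] = (00101100110)·(00001000000) mod 2 = 0+0+0+0+1+0+0+0+0+0+0 mod 2 = 1
  c[9] = d·G[:,9] = (00101100110)·(00000100000) mod 2 = 0+0+0+0+0+1+0+0+0+0+0 mod 2 = 1
  c[10] = d·G[:,10] = (00101100110)·(00000010000) mod 2 = 0+0+0+0+0+0+0+0+0+0+0 mod 2 = 0
  c[11] = d·G[:,11] = (00101100110)·(00000001000) mod 2 = 0+0+0+0+0+0+0+0+0+0+0 mod 2 = 0
  c[12] = d·G[:,12] = (00101100110)·(00000000100) mod 2 = 0+0+0+0+0+0+0+0+1+0+0 mod 2 = 1
  c[13] = d·G[:,13] = (00101100110)·(00000000010) mod 2 = 0+0+0+0+0+0+0+0+0+1+0 mod 2 = 1
  c[14] = d·G[:,14] = (00101100110)·(00000000001) mod 2 = 0+0+0+0+0+0+0+0+0+0+0 mod 2 = 0
Codeword = 010101001100110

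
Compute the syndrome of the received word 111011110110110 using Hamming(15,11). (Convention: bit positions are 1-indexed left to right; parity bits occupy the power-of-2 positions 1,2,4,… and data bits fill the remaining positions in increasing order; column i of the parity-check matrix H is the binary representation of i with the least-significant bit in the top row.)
Syndrome s = H · r^T (mod 2), r = 111011110110110:
  s[0] = (101010101010101)·(111011110110110) mod 2 = 1+0+1+0+1+0+1+0+0+0+1+0+1+0+0 mod 2 = 0
  s[1] = (011001100110011)·(111011110110110) mod 2 = 0+1+1+0+0+1+1+0+0+1+1+0+0+1+0 mod 2 = 1
  s[2] = (000111100001111)·(111011110110110) mod 2 = 0+0+0+0+1+1+1+0+0+0+0+0+1+1+0 mod 2 = 1
  s[3] = (000000011111111)·(111011110110110) mod 2 = 0+0+0+0+0+0+0+1+0+1+1+0+1+1+0 mod 2 = 1
Syndrome = 0111
Non-zero syndrome: error at position 14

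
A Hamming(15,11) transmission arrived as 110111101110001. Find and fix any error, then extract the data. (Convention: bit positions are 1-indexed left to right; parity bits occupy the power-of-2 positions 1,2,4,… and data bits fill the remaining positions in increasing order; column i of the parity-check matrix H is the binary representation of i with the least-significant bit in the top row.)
Syndrome s = H · r^T (mod 2), r = 110111101110001:
  s[0] = (101010101010101)·(110111101110001) mod 2 = 1+0+0+0+1+0+1+0+1+0+1+0+0+0+1 mod 2 = 0
  s[1] = (011001100110011)·(110111101110001) mod 2 = 0+1+0+0+0+1+1+0+0+1+1+0+0+0+1 mod 2 = 0
  s[2] = (000111100001111)·(110111101110001) mod 2 = 0+0+0+1+1+1+1+0+0+0+0+0+0+0+1 mod 2 = 1
  s[3] = (000000011111111)·(110111101110001) mod 2 = 0+0+0+0+0+0+0+0+1+1+1+0+0+0+1 mod 2 = 0
Syndrome = 0010
Column 4 of H equals this syndrome → error at bit 4 (1-indexed).
Flip bit 4: 110111101110001 → 110011101110001
Extract data bits at positions {3,5,6,7,9,10,11,12,13,14,15}: 01111110001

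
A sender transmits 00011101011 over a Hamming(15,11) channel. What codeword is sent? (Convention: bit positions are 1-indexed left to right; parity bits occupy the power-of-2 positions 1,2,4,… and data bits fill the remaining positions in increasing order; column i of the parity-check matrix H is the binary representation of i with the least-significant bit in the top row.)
Codeword c = d · G (mod 2), d = 00011101011:
  c[0] = d·G[:,0] = (00011101011)·(11011010101) mod 2 = 0+0+0+1+1+0+0+0+0+0+1 mod 2 = 1
  c[1] = d·G[:,1] = (00011101011)·(10110110011) mod 2 = 0+0+0+1+0+1+0+0+0+1+1 mod 2 = 0
  c[2] = d·G[:,2] = (00011101011)·(10000000000) mod 2 = 0+0+0+0+0+0+0+0+0+0+0 mod 2 = 0
  c[3] = d·G[:,3] = (00011101011)·(01110001111) mod 2 = 0+0+0+1+0+0+0+1+0+1+1 mod 2 = 0
  c[4] = d·G[:,4] = (00011101011)·(01000000000) mod 2 = 0+0+0+0+0+0+0+0+0+0+0 mod 2 = 0
  c[5] = d·G[:,5] = (00011101011)·(00100000000) mod 2 = 0+0+0+0+0+0+0+0+0+0+0 mod 2 = 0
  c[6] = d·G[:,6] = (00011101011)·(00010000000) mod 2 = 0+0+0+1+0+0+0+0+0+0+0 mod 2 = 1
  c[7] = d·G[:,7] = (00011101011)·(00001111111) mod 2 = 0+0+0+0+1+1+0+1+0+1+1 mod 2 = 1
  c[8] = d·G[:,8] = (00011101011)·(00001000000) mod 2 = 0+0+0+0+1+0+0+0+0+0+0 mod 2 = 1
  c[9] = d·G[:,9] = (00011101011)·(00000100000) mod 2 = 0+0+0+0+0+1+0+0+0+0+0 mod 2 = 1
  c[10] = d·G[:,10] = (00011101011)·(00000010000) mod 2 = 0+0+0+0+0+0+0+0+0+0+0 mod 2 = 0
  c[11] = d·G[:,11] = (00011101011)·(00000001000) mod 2 = 0+0+0+0+0+0+0+1+0+0+0 mod 2 = 1
  c[12] = d·G[:,12] = (00011101011)·(00000000100) mod 2 = 0+0+0+0+0+0+0+0+0+0+0 mod 2 = 0
  c[13] = d·G[:,13] = (00011101011)·(00000000010) mod 2 = 0+0+0+0+0+0+0+0+0+1+0 mod 2 = 1
  c[14] = d·G[:,14] = (00011101011)·(00000000001) mod 2 = 0+0+0+0+0+0+0+0+0+0+1 mod 2 = 1
Codeword = 100000111101011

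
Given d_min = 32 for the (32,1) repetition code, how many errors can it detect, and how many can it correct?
Detection only: up to d_min − 1 = 31 errors.
Correction: up to ⌊(d_min − 1)/2⌋ = ⌊31/2⌋ = 15 errors.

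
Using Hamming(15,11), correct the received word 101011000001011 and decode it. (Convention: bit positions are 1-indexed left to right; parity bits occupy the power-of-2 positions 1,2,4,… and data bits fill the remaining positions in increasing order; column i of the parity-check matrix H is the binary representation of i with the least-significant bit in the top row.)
Syndrome s = H · r^T (mod 2), r = 101011000001011:
  s[0] = (101010101010101)·(101011000001011) mod 2 = 1+0+1+0+1+0+0+0+0+0+0+0+0+0+1 mod 2 = 0
  s[1] = (011001100110011)·(101011000001011) mod 2 = 0+0+1+0+0+1+0+0+0+0+0+0+0+1+1 mod 2 = 0
  s[2] = (000111100001111)·(101011000001011) mod 2 = 0+0+0+0+1+1+0+0+0+0+0+1+0+1+1 mod 2 = 1
  s[3] = (000000011111111)·(101011000001011) mod 2 = 0+0+0+0+0+0+0+0+0+0+0+1+0+1+1 mod 2 = 1
Syndrome = 0011
Column 12 of H equals this syndrome → error at bit 12 (1-indexed).
Flip bit 12: 101011000001011 → 101011000000011
Extract data bits at positions {3,5,6,7,9,10,11,12,13,14,15}: 11100000011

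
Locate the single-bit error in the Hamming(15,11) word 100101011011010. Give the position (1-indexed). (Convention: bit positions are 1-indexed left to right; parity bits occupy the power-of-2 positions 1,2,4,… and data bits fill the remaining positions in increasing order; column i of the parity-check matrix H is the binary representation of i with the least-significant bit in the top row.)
Syndrome s = H · r^T (mod 2), r = 100101011011010:
  s[0] = (101010101010101)·(100101011011010) mod 2 = 1+0+0+0+0+0+0+0+1+0+1+0+0+0+0 mod 2 = 1
  s[1] = (011001100110011)·(100101011011010) mod 2 = 0+0+0+0+0+1+0+0+0+0+1+0+0+1+0 mod 2 = 1
  s[2] = (000111100001111)·(100101011011010) mod 2 = 0+0+0+1+0+1+0+0+0+0+0+1+0+1+0 mod 2 = 0
  s[3] = (000000011111111)·(100101011011010) mod 2 = 0+0+0+0+0+0+0+1+1+0+1+1+0+1+0 mod 2 = 1
Syndrome = 1101
Column i of H is the binary representation of i, so the syndrome is the binary index of the flipped bit.
Read s = 1101 with s[0] as LSB: 1·2^0 + 1·2^1 + 0·2^2 + 1·2^3 = 11.
Error is at bit position 11.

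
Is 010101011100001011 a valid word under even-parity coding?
Sum of all bits: 0+1+0+1+0+1+0+1+1+1+0+0+0+0+1+0+1+1 = 9; 9 mod 2 = 1. Result is 1 → parity error detected.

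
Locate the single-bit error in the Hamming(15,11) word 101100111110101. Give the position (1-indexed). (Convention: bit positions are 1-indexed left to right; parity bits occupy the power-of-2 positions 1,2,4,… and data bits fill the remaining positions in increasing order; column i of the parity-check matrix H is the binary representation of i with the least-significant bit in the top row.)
Syndrome s = H · r^T (mod 2), r = 101100111110101:
  s[0] = (101010101010101)·(101100111110101) mod 2 = 1+0+1+0+0+0+1+0+1+0+1+0+1+0+1 mod 2 = 1
  s[1] = (011001100110011)·(101100111110101) mod 2 = 0+0+1+0+0+0+1+0+0+1+1+0+0+0+1 mod 2 = 1
  s[2] = (000111100001111)·(101100111110101) mod 2 = 0+0+0+1+0+0+1+0+0+0+0+0+1+0+1 mod 2 = 0
  s[3] = (000000011111111)·(101100111110101) mod 2 = 0+0+0+0+0+0+0+1+1+1+1+0+1+0+1 mod 2 = 0
Syndrome = 1100
Column i of H is the binary representation of i, so the syndrome is the binary index of the flipped bit.
Read s = 1100 with s[0] as LSB: 1·2^0 + 1·2^1 + 0·2^2 + 0·2^3 = 3.
Error is at bit position 3.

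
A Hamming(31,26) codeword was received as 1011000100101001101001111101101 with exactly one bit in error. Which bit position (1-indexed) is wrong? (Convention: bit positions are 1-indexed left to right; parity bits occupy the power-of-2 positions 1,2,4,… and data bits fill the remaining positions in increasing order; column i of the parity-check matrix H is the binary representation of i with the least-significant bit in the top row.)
Syndrome s = H · r^T (mod 2), r = 1011000100101001101001111101101:
  s[0] = (1010101010101010101010101010101)·(1011000100101001101001111101101) mod 2 = 1+0+1+0+0+0+0+0+0+0+1+0+1+0+0+0+1+0+1+0+0+0+1+0+1+0+0+0+1+0+1 mod 2 = 0
  s[1] = (0110011001100110011001100110011)·(1011000100101001101001111101101) mod 2 = 0+0+1+0+0+0+0+0+0+0+1+0+0+0+0+0+0+0+1+0+0+1+1+0+0+1+0+0+0+0+1 mod 2 = 1
  s[2] = (0001111000011110000111100001111)·(1011000100101001101001111101101) mod 2 = 0+0+0+1+0+0+0+0+0+0+0+0+1+0+0+0+0+0+0+0+0+1+1+0+0+0+0+1+1+0+1 mod 2 = 1
  s[3] = (0000000111111110000000011111111)·(1011000100101001101001111101101) mod 2 = 0+0+0+0+0+0+0+1+0+0+1+0+1+0+0+0+0+0+0+0+0+0+0+1+1+1+0+1+1+0+1 mod 2 = 1
  s[4] = (0000000000000001111111111111111)·(1011000100101001101001111101101) mod 2 = 0+0+0+0+0+0+0+0+0+0+0+0+0+0+0+1+1+0+1+0+0+1+1+1+1+1+0+1+1+0+1 mod 2 = 1
Syndrome = 01111
Column i of H is the binary representation of i, so the syndrome is the binary index of the flipped bit.
Read s = 01111 with s[0] as LSB: 0·2^0 + 1·2^1 + 1·2^2 + 1·2^3 + 1·2^4 = 30.
Error is at bit position 30.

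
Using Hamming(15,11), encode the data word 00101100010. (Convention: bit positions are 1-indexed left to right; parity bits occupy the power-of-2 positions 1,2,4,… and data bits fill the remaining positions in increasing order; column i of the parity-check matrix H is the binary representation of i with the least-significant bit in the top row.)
Codeword c = d · G (mod 2), d = 00101100010:
  c[0] = d·G[:,0] = (00101100010)·(11011010101) mod 2 = 0+0+0+0+1+0+0+0+0+0+0 mod 2 = 1
  c[1] = d·G[:,1] = (00101100010)·(10110110011) mod 2 = 0+0+1+0+0+1+0+0+0+1+0 mod 2 = 1
  c[2] = d·G[:,2] = (00101100010)·(10000000000) mod 2 = 0+0+0+0+0+0+0+0+0+0+0 mod 2 = 0
  c[3] = d·G[:,3] = (00101100010)·(01110001111) mod 2 = 0+0+1+0+0+0+0+0+0+1+0 mod 2 = 0
  c[4] = d·G[:,4] = (00101100010)·(01000000000) mod 2 = 0+0+0+0+0+0+0+0+0+0+0 mod 2 = 0
  c[5] = d·G[:,5] = (00101100010)·(00100000000) mod 2 = 0+0+1+0+0+0+0+0+0+0+0 mod 2 = 1
  c[6] = d·G[:,6] = (00101100010)·(00010000000) mod 2 = 0+0+0+0+0+0+0+0+0+0+0 mod 2 = 0
  c[7] = d·G[:,7] = (00101100010)·(00001111111) mod 2 = 0+0+0+0+1+1+0+0+0+1+0 mod 2 = 1
  c[8] = d·G[:,8] = (00101100010)·(00001000000) mod 2 = 0+0+0+0+1+0+0+0+0+0+0 mod 2 = 1
  c[9] = d·G[:,9] = (00101100010)·(00000100000) mod 2 = 0+0+0+0+0+1+0+0+0+0+0 mod 2 = 1
  c[10] = d·G[:,10] = (00101100010)·(00000010000) mod 2 = 0+0+0+0+0+0+0+0+0+0+0 mod 2 = 0
  c[11] = d·G[:,11] = (00101100010)·(00000001000) mod 2 = 0+0+0+0+0+0+0+0+0+0+0 mod 2 = 0
  c[12] = d·G[:,12] = (00101100010)·(00000000100) mod 2 = 0+0+0+0+0+0+0+0+0+0+0 mod 2 = 0
  c[13] = d·G[:,13] = (00101100010)·(00000000010) mod 2 = 0+0+0+0+0+0+0+0+0+1+0 mod 2 = 1
  c[14] = d·G[:,14] = (00101100010)·(00000000001) mod 2 = 0+0+0+0+0+0+0+0+0+0+0 mod 2 = 0
Codeword = 110001011100010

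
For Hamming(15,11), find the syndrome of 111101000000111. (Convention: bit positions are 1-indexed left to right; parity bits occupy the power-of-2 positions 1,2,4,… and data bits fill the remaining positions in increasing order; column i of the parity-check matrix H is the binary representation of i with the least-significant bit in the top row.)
Syndrome s = H · r^T (mod 2), r = 111101000000111:
  s[0] = (101010101010101)·(111101000000111) mod 2 = 1+0+1+0+0+0+0+0+0+0+0+0+1+0+1 mod 2 = 0
  s[1] = (011001100110011)·(111101000000111) mod 2 = 0+1+1+0+0+1+0+0+0+0+0+0+0+1+1 mod 2 = 1
  s[2] = (000111100001111)·(111101000000111) mod 2 = 0+0+0+1+0+1+0+0+0+0+0+0+1+1+1 mod 2 = 1
  s[3] = (000000011111111)·(111101000000111) mod 2 = 0+0+0+0+0+0+0+0+0+0+0+0+1+1+1 mod 2 = 1
Syndrome = 0111
Non-zero syndrome: error at position 14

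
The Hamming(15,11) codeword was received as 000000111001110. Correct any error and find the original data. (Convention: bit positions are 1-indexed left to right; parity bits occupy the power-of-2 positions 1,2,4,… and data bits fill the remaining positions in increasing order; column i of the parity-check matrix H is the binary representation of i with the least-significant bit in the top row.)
Syndrome s = H · r^T (mod 2), r = 000000111001110:
  s[0] = (101010101010101)·(000000111001110) mod 2 = 0+0+0+0+0+0+1+0+1+0+0+0+1+0+0 mod 2 = 1
  s[1] = (011001100110011)·(000000111001110) mod 2 = 0+0+0+0+0+0+1+0+0+0+0+0+0+1+0 mod 2 = 0
  s[2] = (000111100001111)·(000000111001110) mod 2 = 0+0+0+0+0+0+1+0+0+0+0+1+1+1+0 mod 2 = 0
  s[3] = (000000011111111)·(000000111001110) mod 2 = 0+0+0+0+0+0+0+1+1+0+0+1+1+1+0 mod 2 = 1
Syndrome = 1001
Column 9 of H equals this syndrome → error at bit 9 (1-indexed).
Flip bit 9: 000000111001110 → 000000110001110
Extract data bits at positions {3,5,6,7,9,10,11,12,13,14,15}: 00010001110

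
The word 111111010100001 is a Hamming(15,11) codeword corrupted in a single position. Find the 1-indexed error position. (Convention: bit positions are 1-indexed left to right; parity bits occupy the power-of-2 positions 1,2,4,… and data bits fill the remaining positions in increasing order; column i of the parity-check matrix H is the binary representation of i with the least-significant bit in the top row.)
Syndrome s = H · r^T (mod 2), r = 111111010100001:
  s[0] = (101010101010101)·(111111010100001) mod 2 = 1+0+1+0+1+0+0+0+0+0+0+0+0+0+1 mod 2 = 0
  s[1] = (011001100110011)·(111111010100001) mod 2 = 0+1+1+0+0+1+0+0+0+1+0+0+0+0+1 mod 2 = 1
  s[2] = (000111100001111)·(111111010100001) mod 2 = 0+0+0+1+1+1+0+0+0+0+0+0+0+0+1 mod 2 = 0
  s[3] = (000000011111111)·(111111010100001) mod 2 = 0+0+0+0+0+0+0+1+0+1+0+0+0+0+1 mod 2 = 1
Syndrome = 0101
Column i of H is the binary representation of i, so the syndrome is the binary index of the flipped bit.
Read s = 0101 with s[0] as LSB: 0·2^0 + 1·2^1 + 0·2^2 + 1·2^3 = 10.
Error is at bit position 10.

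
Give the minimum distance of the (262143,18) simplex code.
d_min = 131072 (every nonzero codeword of the simplex code S_18 has weight 2^(r−1) = 131072).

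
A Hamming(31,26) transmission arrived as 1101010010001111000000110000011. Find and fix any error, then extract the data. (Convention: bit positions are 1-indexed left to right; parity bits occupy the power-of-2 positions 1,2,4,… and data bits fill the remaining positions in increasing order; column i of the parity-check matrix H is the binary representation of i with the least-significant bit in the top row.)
Syndrome s = H · r^T (mod 2), r = 1101010010001111000000110000011:
  s[0] = (1010101010101010101010101010101)·(1101010010001111000000110000011) mod 2 = 1+0+0+0+0+0+0+0+1+0+0+0+1+0+1+0+0+0+0+0+0+0+1+0+0+0+0+0+0+0+1 mod 2 = 0
  s[1] = (0110011001100110011001100110011)·(1101010010001111000000110000011) mod 2 = 0+1+0+0+0+1+0+0+0+0+0+0+0+1+1+0+0+0+0+0+0+0+1+0+0+0+0+0+0+1+1 mod 2 = 1
  s[2] = (0001111000011110000111100001111)·(1101010010001111000000110000011) mod 2 = 0+0+0+1+0+1+0+0+0+0+0+0+1+1+1+0+0+0+0+0+0+0+1+0+0+0+0+0+0+1+1 mod 2 = 0
  s[3] = (0000000111111110000000011111111)·(1101010010001111000000110000011) mod 2 = 0+0+0+0+0+0+0+0+1+0+0+0+1+1+1+0+0+0+0+0+0+0+0+1+0+0+0+0+0+1+1 mod 2 = 1
  s[4] = (0000000000000001111111111111111)·(1101010010001111000000110000011) mod 2 = 0+0+0+0+0+0+0+0+0+0+0+0+0+0+0+1+0+0+0+0+0+0+1+1+0+0+0+0+0+1+1 mod 2 = 1
Syndrome = 01011
Column 26 of H equals this syndrome → error at bit 26 (1-indexed).
Flip bit 26: 1101010010001111000000110000011 → 1101010010001111000000110100011
Extract data bits at positions {3,5,6,7,9,10,11,12,13,14,15,17,18,19,20,21,22,23,24,25,26,27,28,29,30,31}: 00101000111000000110100011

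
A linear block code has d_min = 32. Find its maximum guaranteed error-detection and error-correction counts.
(a) Detection requires d_min ≥ e+1, so e ≤ d_min − 1 = 31.
(b) Correction requires d_min ≥ 2t+1, so t ≤ ⌊(d_min − 1)/2⌋ = ⌊31/2⌋ = 15.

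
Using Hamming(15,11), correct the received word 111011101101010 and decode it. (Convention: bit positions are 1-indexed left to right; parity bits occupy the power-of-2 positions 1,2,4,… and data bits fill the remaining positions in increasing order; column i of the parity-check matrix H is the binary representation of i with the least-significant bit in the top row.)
Syndrome s = H · r^T (mod 2), r = 111011101101010:
  s[0] = (101010101010101)·(111011101101010) mod 2 = 1+0+1+0+1+0+1+0+1+0+0+0+0+0+0 mod 2 = 1
  s[1] = (011001100110011)·(111011101101010) mod 2 = 0+1+1+0+0+1+1+0+0+1+0+0+0+1+0 mod 2 = 0
  s[2] = (000111100001111)·(111011101101010) mod 2 = 0+0+0+0+1+1+1+0+0+0+0+1+0+1+0 mod 2 = 1
  s[3] = (000000011111111)·(111011101101010) mod 2 = 0+0+0+0+0+0+0+0+1+1+0+1+0+1+0 mod 2 = 0
Syndrome = 1010
Column 5 of H equals this syndrome → error at bit 5 (1-indexed).
Flip bit 5: 111011101101010 → 111001101101010
Extract data bits at positions {3,5,6,7,9,10,11,12,13,14,15}: 10111101010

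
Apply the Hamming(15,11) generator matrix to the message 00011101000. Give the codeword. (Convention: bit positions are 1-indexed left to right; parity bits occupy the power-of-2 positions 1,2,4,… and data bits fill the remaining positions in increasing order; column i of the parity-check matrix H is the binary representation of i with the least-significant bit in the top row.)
Codeword c = d · G (mod 2), d = 00011101000:
  c[0] = d·G[:,0] = (00011101000)·(11011010101) mod 2 = 0+0+0+1+1+0+0+0+0+0+0 mod 2 = 0
  c[1] = d·G[:,1] = (00011101000)·(10110110011) mod 2 = 0+0+0+1+0+1+0+0+0+0+0 mod 2 = 0
  c[2] = d·G[:,2] = (00011101000)·(10000000000) mod 2 = 0+0+0+0+0+0+0+0+0+0+0 mod 2 = 0
  c[3] = d·G[:,3] = (00011101000)·(01110001111) mod 2 = 0+0+0+1+0+0+0+1+0+0+0 mod 2 = 0
  c[4] = d·G[:,4] = (00011101000)·(01000000000) mod 2 = 0+0+0+0+0+0+0+0+0+0+0 mod 2 = 0
  c[5] = d·G[:,5] = (00011101000)·(00100000000) mod 2 = 0+0+0+0+0+0+0+0+0+0+0 mod 2 = 0
  c[6] = d·G[:,6] = (00011101000)·(00010000000) mod 2 = 0+0+0+1+0+0+0+0+0+0+0 mod 2 = 1
  c[7] = d·G[:,7] = (00011101000)·(00001111111) mod 2 = 0+0+0+0+1+1+0+1+0+0+0 mod 2 = 1
  c[8] = d·G[:,8] = (00011101000)·(00001000000) mod 2 = 0+0+0+0+1+0+0+0+0+0+0 mod 2 = 1
  c[9] = d·G[:,9] = (00011101000)·(00000100000) mod 2 = 0+0+0+0+0+1+0+0+0+0+0 mod 2 = 1
  c[10] = d·G[:,10] = (00011101000)·(00000010000) mod 2 = 0+0+0+0+0+0+0+0+0+0+0 mod 2 = 0
  c[11] = d·G[:,11] = (00011101000)·(00000001000) mod 2 = 0+0+0+0+0+0+0+1+0+0+0 mod 2 = 1
  c[12] = d·G[:,12] = (00011101000)·(00000000100) mod 2 = 0+0+0+0+0+0+0+0+0+0+0 mod 2 = 0
  c[13] = d·G[:,13] = (00011101000)·(00000000010) mod 2 = 0+0+0+0+0+0+0+0+0+0+0 mod 2 = 0
  c[14] = d·G[:,14] = (00011101000)·(00000000001) mod 2 = 0+0+0+0+0+0+0+0+0+0+0 mod 2 = 0
Codeword = 000000111101000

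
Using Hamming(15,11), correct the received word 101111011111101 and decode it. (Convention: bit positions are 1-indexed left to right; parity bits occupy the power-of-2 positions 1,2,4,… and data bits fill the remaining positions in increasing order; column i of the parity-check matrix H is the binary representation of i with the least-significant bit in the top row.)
Syndrome s = H · r^T (mod 2), r = 101111011111101:
  s[0] = (101010101010101)·(101111011111101) mod 2 = 1+0+1+0+1+0+0+0+1+0+1+0+1+0+1 mod 2 = 1
  s[1] = (011001100110011)·(101111011111101) mod 2 = 0+0+1+0+0+1+0+0+0+1+1+0+0+0+1 mod 2 = 1
  s[2] = (000111100001111)·(101111011111101) mod 2 = 0+0+0+1+1+1+0+0+0+0+0+1+1+0+1 mod 2 = 0
  s[3] = (000000011111111)·(101111011111101) mod 2 = 0+0+0+0+0+0+0+1+1+1+1+1+1+0+1 mod 2 = 1
Syndrome = 1101
Column 11 of H equals this syndrome → error at bit 11 (1-indexed).
Flip bit 11: 101111011111101 → 101111011101101
Extract data bits at positions {3,5,6,7,9,10,11,12,13,14,15}: 11101101101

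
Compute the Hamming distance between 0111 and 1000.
XOR = 1111, count of 1s = 4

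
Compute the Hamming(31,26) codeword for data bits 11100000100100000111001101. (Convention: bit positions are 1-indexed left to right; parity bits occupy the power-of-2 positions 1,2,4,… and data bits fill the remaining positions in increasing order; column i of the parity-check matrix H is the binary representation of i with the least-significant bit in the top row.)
Codeword c = d · G (mod 2), d = 11100000100100000111001101:
  c[0] = d·G[:,0] = (11100000100100000111001101)·(11011010101101010101010101) mod 2 = 1+1+0+0+0+0+0+0+1+0+0+1+0+0+0+0+0+1+0+1+0+0+0+1+0+1 mod 2 = 0
  c[1] = d·G[:,1] = (11100000100100000111001101)·(10110110011011001100110011) mod 2 = 1+0+1+0+0+0+0+0+0+0+0+0+0+0+0+0+0+1+0+0+0+0+0+0+0+1 mod 2 = 0
  c[2] = d·G[:,2] = (11100000100100000111001101)·(10000000000000000000000000) mod 2 = 1+0+0+0+0+0+0+0+0+0+0+0+0+0+0+0+0+0+0+0+0+0+0+0+0+0 mod 2 = 1
  c[3] = d·G[:,3] = (11100000100100000111001101)·(01110001111000111100001111) mod 2 = 0+1+1+0+0+0+0+0+1+0+0+0+0+0+0+0+0+1+0+0+0+0+1+1+0+1 mod 2 = 1
  c[4] = d·G[:,4] = (11100000100100000111001101)·(01000000000000000000000000) mod 2 = 0+1+0+0+0+0+0+0+0+0+0+0+0+0+0+0+0+0+0+0+0+0+0+0+0+0 mod 2 = 1
  c[5] = d·G[:,5] = (11100000100100000111001101)·(00100000000000000000000000) mod 2 = 0+0+1+0+0+0+0+0+0+0+0+0+0+0+0+0+0+0+0+0+0+0+0+0+0+0 mod 2 = 1
  c[6] = d·G[:,6] = (11100000100100000111001101)·(00010000000000000000000000) mod 2 = 0+0+0+0+0+0+0+0+0+0+0+0+0+0+0+0+0+0+0+0+0+0+0+0+0+0 mod 2 = 0
  c[7] = d·G[:,7] = (11100000100100000111001101)·(00001111111000000011111111) mod 2 = 0+0+0+0+0+0+0+0+1+0+0+0+0+0+0+0+0+0+1+1+0+0+1+1+0+1 mod 2 = 0
  c[8] = d·G[:,8] = (11100000100100000111001101)·(00001000000000000000000000) mod 2 = 0+0+0+0+0+0+0+0+0+0+0+0+0+0+0+0+0+0+0+0+0+0+0+0+0+0 mod 2 = 0
  c[9] = d·G[:,9] = (11100000100100000111001101)·(00000100000000000000000000) mod 2 = 0+0+0+0+0+0+0+0+0+0+0+0+0+0+0+0+0+0+0+0+0+0+0+0+0+0 mod 2 = 0
  c[10] = d·G[:,10] = (11100000100100000111001101)·(00000010000000000000000000) mod 2 = 0+0+0+0+0+0+0+0+0+0+0+0+0+0+0+0+0+0+0+0+0+0+0+0+0+0 mod 2 = 0
  c[11] = d·G[:,11] = (11100000100100000111001101)·(00000001000000000000000000) mod 2 = 0+0+0+0+0+0+0+0+0+0+0+0+0+0+0+0+0+0+0+0+0+0+0+0+0+0 mod 2 = 0
  c[12] = d·G[:,12] = (11100000100100000111001101)·(00000000100000000000000000) mod 2 = 0+0+0+0+0+0+0+0+1+0+0+0+0+0+0+0+0+0+0+0+0+0+0+0+0+0 mod 2 = 1
  c[13] = d·G[:,13] = (11100000100100000111001101)·(00000000010000000000000000) mod 2 = 0+0+0+0+0+0+0+0+0+0+0+0+0+0+0+0+0+0+0+0+0+0+0+0+0+0 mod 2 = 0
  c[14] = d·G[:,14] = (11100000100100000111001101)·(00000000001000000000000000) mod 2 = 0+0+0+0+0+0+0+0+0+0+0+0+0+0+0+0+0+0+0+0+0+0+0+0+0+0 mod 2 = 0
  c[15] = d·G[:,15] = (11100000100100000111001101)·(00000000000111111111111111) mod 2 = 0+0+0+0+0+0+0+0+0+0+0+1+0+0+0+0+0+1+1+1+0+0+1+1+0+1 mod 2 = 1
  c[16] = d·G[:,16] = (11100000100100000111001101)·(00000000000100000000000000) mod 2 = 0+0+0+0+0+0+0+0+0+0+0+1+0+0+0+0+0+0+0+0+0+0+0+0+0+0 mod 2 = 1
  c[17] = d·G[:,17] = (11100000100100000111001101)·(00000000000010000000000000) mod 2 = 0+0+0+0+0+0+0+0+0+0+0+0+0+0+0+0+0+0+0+0+0+0+0+0+0+0 mod 2 = 0
  c[18] = d·G[:,18] = (11100000100100000111001101)·(00000000000001000000000000) mod 2 = 0+0+0+0+0+0+0+0+0+0+0+0+0+0+0+0+0+0+0+0+0+0+0+0+0+0 mod 2 = 0
  c[19] = d·G[:,19] = (11100000100100000111001101)·(00000000000000100000000000) mod 2 = 0+0+0+0+0+0+0+0+0+0+0+0+0+0+0+0+0+0+0+0+0+0+0+0+0+0 mod 2 = 0
  c[20] = d·G[:,20] = (11100000100100000111001101)·(00000000000000010000000000) mod 2 = 0+0+0+0+0+0+0+0+0+0+0+0+0+0+0+0+0+0+0+0+0+0+0+0+0+0 mod 2 = 0
  c[21] = d·G[:,21] = (11100000100100000111001101)·(00000000000000001000000000) mod 2 = 0+0+0+0+0+0+0+0+0+0+0+0+0+0+0+0+0+0+0+0+0+0+0+0+0+0 mod 2 = 0
  c[22] = d·G[:,22] = (11100000100100000111001101)·(00000000000000000100000000) mod 2 = 0+0+0+0+0+0+0+0+0+0+0+0+0+0+0+0+0+1+0+0+0+0+0+0+0+0 mod 2 = 1
  c[23] = d·G[:,23] = (11100000100100000111001101)·(00000000000000000010000000) mod 2 = 0+0+0+0+0+0+0+0+0+0+0+0+0+0+0+0+0+0+1+0+0+0+0+0+0+0 mod 2 = 1
  c[24] = d·G[:,24] = (11100000100100000111001101)·(00000000000000000001000000) mod 2 = 0+0+0+0+0+0+0+0+0+0+0+0+0+0+0+0+0+0+0+1+0+0+0+0+0+0 mod 2 = 1
  c[25] = d·G[:,25] = (11100000100100000111001101)·(00000000000000000000100000) mod 2 = 0+0+0+0+0+0+0+0+0+0+0+0+0+0+0+0+0+0+0+0+0+0+0+0+0+0 mod 2 = 0
  c[26] = d·G[:,26] = (11100000100100000111001101)·(00000000000000000000010000) mod 2 = 0+0+0+0+0+0+0+0+0+0+0+0+0+0+0+0+0+0+0+0+0+0+0+0+0+0 mod 2 = 0
  c[27] = d·G[:,27] = (11100000100100000111001101)·(00000000000000000000001000) mod 2 = 0+0+0+0+0+0+0+0+0+0+0+0+0+0+0+0+0+0+0+0+0+0+1+0+0+0 mod 2 = 1
  c[28] = d·G[:,28] = (11100000100100000111001101)·(00000000000000000000000100) mod 2 = 0+0+0+0+0+0+0+0+0+0+0+0+0+0+0+0+0+0+0+0+0+0+0+1+0+0 mod 2 = 1
  c[29] = d·G[:,29] = (11100000100100000111001101)·(00000000000000000000000010) mod 2 = 0+0+0+0+0+0+0+0+0+0+0+0+0+0+0+0+0+0+0+0+0+0+0+0+0+0 mod 2 = 0
  c[30] = d·G[:,30] = (11100000100100000111001101)·(00000000000000000000000001) mod 2 = 0+0+0+0+0+0+0+0+0+0+0+0+0+0+0+0+0+0+0+0+0+0+0+0+0+1 mod 2 = 1
Codeword = 0011110000001001100000111001101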